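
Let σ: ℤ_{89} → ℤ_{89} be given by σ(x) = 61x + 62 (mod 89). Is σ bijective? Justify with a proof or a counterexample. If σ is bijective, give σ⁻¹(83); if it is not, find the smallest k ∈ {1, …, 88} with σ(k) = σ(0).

66

If σ(a) = σ(b), then 61a ≡ 61b (mod 89). Because gcd(61, 89) = 1, we may cancel 61 to get a ≡ b (mod 89).
We now compute 61⁻¹ mod 89 explicitly. Euclid's algorithm: 89 = 1·61 + 28, 61 = 2·28 + 5, 28 = 5·5 + 3, 5 = 1·3 + 2, 3 = 1·2 + 1; back-substituting gives 1 = 54·61 − 37·89, so 61⁻¹ ≡ 54 (mod 89).
Then y ↦ 54(y − 62) is a two-sided inverse to σ, so every y ∈ ℤ_{89} has a preimage.
So σ is bijective.
Since σ is bijective, we find σ⁻¹(83): we need 61x ≡ 83 − 62 ≡ 21 (mod 89). Using 61⁻¹ = 54: x ≡ 54·21 = 1134 = 12·89 + 66, so x = 66.
Check: σ(66) = 61·66 + 62 = 4088 = 45·89 + 83 ≡ 83 (mod 89).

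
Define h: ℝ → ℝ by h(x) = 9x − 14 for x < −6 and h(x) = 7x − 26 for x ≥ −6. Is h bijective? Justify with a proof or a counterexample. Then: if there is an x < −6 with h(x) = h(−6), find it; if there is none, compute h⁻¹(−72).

Both pieces are strictly increasing (slopes 9 and 7), so each is injective on its own interval.
The left piece maps (−∞, −6) onto (−∞, −68); the right piece maps [−6, ∞) onto [−68, ∞).
Since −68 = −68, the images partition ℝ: h is injective and surjective, hence bijective.
Because the two images are disjoint, no x < −6 has h(x) = h(−6), so we compute h⁻¹(−72): −72 lies in (−∞, −68), so solve 9x − 14 = −72: x = (−72 + 14)/9 = −58/9.

-58/9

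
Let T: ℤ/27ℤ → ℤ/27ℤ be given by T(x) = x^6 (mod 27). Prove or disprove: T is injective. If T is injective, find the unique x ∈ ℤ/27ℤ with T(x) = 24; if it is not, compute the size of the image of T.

T(0) = 0^6 = 0.
T(3): Repeated squaring mod 27: 3^1 ≡ 3, 3^2 ≡ 3² = 9, 3^4 ≡ 9² = 81 ≡ 0. Since 6 = 4 + 2, 3^6 ≡ 0·9: 0·9 = 0. So 3^6 ≡ 0 (mod 27).
So T(0) = T(3) = 0 while 0 ≠ 3, so T is not injective.
Since T is not injective, we determine |image(T)|. Computing x^6 mod 27 for each x (by repeated squaring, reducing mod 27 at every step), the values T(0), T(1), …, T(26) are: 0, 1, 10, 0, 19, 19, 0, 10, 1, 0, 1, 10, 0, 19, 19, 0, 10, 1, 0, 1, 10, 0, 19, 19, 0, 10, 1.
The distinct values are {0, 1, 10, 19}; there are 4 of them.

4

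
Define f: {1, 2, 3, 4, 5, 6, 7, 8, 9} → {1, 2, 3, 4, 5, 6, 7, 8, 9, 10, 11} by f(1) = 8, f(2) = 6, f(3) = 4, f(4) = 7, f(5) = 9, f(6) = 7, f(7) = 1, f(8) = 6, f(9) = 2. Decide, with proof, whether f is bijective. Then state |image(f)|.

f(4) = 7 = f(6) with 4 ≠ 6, so f is not injective, hence not bijective.
The image of f is {1, 2, 4, 6, 7, 8, 9}, which has 7 elements.

7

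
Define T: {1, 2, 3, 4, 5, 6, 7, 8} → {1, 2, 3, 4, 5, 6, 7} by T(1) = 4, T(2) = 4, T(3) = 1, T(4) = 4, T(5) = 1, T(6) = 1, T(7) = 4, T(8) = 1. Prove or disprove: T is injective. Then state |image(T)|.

T(1) = 4 = T(2) with 1 ≠ 2, so T is not injective.
The image of T is {1, 4}, which has 2 elements.

2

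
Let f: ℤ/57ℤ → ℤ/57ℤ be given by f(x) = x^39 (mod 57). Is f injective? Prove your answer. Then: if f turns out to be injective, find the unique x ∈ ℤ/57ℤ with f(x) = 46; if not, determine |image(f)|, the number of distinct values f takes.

21

f(1) = 1^39 = 1.
f(7): Repeated squaring mod 57: 7^1 ≡ 7, 7^2 ≡ 7² = 49, 7^4 ≡ 49² = 2401 ≡ 7, 7^8 ≡ 7² = 49, 7^16 ≡ 49² = 2401 ≡ 7, 7^32 ≡ 7² = 49. Since 39 = 32 + 4 + 2 + 1, 7^39 ≡ 49·7·49·7: 49·7 = 343 ≡ 1, then 1·49 = 49, then 49·7 = 343 ≡ 1. So 7^39 ≡ 1 (mod 57).
So f(1) = f(7) = 1 while 1 ≠ 7, therefore f is not injective.
Since f is not injective, we determine |image(f)|. Computing x^39 mod 57 for each x (by repeated squaring, reducing mod 57 at every step), the values f(0), f(1), …, f(56) are: 0, 1, 8, 27, 7, 11, 45, 1, 56, 45, 31, 20, 18, 31, 8, 12, 49, 11, 18, 19, 20, 27, 46, 26, 30, 7, 20, 18, 7, 50, 39, 37, 50, 27, 31, 11, 30, 37, 38, 39, 46, 8, 45, 49, 26, 39, 37, 26, 12, 1, 56, 12, 46, 50, 30, 49, 56.
The distinct values are {0, 1, 7, 8, 11, 12, 18, 19, 20, 26, 27, 30, 31, 37, 38, 39, 45, 46, 49, 50, 56}; there are 21 of them.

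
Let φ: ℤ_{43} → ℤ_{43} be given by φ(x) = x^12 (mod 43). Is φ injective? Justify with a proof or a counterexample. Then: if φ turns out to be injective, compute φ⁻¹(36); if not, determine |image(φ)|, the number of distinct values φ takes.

φ(1) = 1^12 = 1.
φ(6): Repeated squaring mod 43: 6^1 ≡ 6, 6^2 ≡ 6² = 36, 6^4 ≡ 36² = 1296 ≡ 6, 6^8 ≡ 6² = 36. Since 12 = 8 + 4, 6^12 ≡ 36·6: 36·6 = 216 ≡ 1. So 6^12 ≡ 1 (mod 43).
So φ(1) = φ(6) = 1 while 1 ≠ 6, thus φ is not injective.
Since φ is not injective, we determine |image(φ)|. Computing x^12 mod 43 for each x (by repeated squaring, reducing mod 43 at every step), the values φ(0), φ(1), …, φ(42) are: 0, 1, 11, 4, 35, 41, 1, 1, 41, 16, 21, 16, 11, 41, 11, 35, 21, 21, 4, 35, 16, 4, 4, 16, 35, 4, 21, 21, 35, 11, 41, 11, 16, 21, 16, 41, 1, 1, 41, 35, 4, 11, 1.
The distinct values are {0, 1, 4, 11, 16, 21, 35, 41}; there are 8 of them.

8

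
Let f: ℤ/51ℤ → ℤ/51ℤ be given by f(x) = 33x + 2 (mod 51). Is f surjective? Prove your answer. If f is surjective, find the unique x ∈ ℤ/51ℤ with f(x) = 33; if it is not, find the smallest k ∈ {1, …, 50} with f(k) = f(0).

17

Recall: surjectivity means every element of the codomain has a preimage under f.
Since gcd(33, 51) = 3, we have 33x ≡ 0 (mod 3) for all x, so f(x) ≡ 2 (mod 3).
But 0 ≢ 2 (mod 3), so 0 ∈ ℤ/51ℤ has no preimage. So f is not surjective.
Since f is not surjective, we find the least positive k with f(k) = f(0): this means 33k ≡ 0 (mod 51), i.e. 51 ∣ 33k. Since gcd(33, 51) = 3, dividing through by 3 this holds exactly when 17 ∣ 11k, and as gcd(11, 17) = 1, exactly when 17 ∣ k.
The smallest positive such k is 17.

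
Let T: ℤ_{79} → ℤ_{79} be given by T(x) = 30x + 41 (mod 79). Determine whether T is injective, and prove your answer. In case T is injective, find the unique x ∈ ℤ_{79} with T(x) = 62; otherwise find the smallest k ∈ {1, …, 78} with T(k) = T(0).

Recall: T is injective if T(s) = T(t) implies s = t.
Suppose T(s) = T(t) in ℤ_{79}. Then 30s + 41 ≡ 30t + 41 (mod 79), thus 30(s − t) ≡ 0 (mod 79).
Since gcd(30, 79) = 1, 30 is invertible modulo 79, thus s − t ≡ 0 (mod 79), i.e. s = t.
Therefore T is injective.
We now compute 30⁻¹ mod 79 explicitly. Euclid's algorithm: 79 = 2·30 + 19, 30 = 1·19 + 11, 19 = 1·11 + 8, 11 = 1·8 + 3, 8 = 2·3 + 2, 3 = 1·2 + 1; back-substituting gives 1 = 29·30 − 11·79, so 30⁻¹ ≡ 29 (mod 79).
Since T is injective, we compute T⁻¹(62): solve 30x + 41 ≡ 62 (mod 79), i.e. 30x ≡ 21 (mod 79).
Multiplying by 30⁻¹ = 29 gives x ≡ 29·21 = 609 = 7·79 + 56 ≡ 56 (mod 79).
Check: T(56) = 30·56 + 41 = 1721 = 21·79 + 62 ≡ 62 (mod 79).

56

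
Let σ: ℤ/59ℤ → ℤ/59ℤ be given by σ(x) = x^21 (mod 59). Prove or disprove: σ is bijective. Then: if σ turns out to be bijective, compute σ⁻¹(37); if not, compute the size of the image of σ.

Since 59 is prime, the nonzero elements of ℤ/59ℤ form a cyclic group of order 58.
As gcd(21, 58) = 1, raising to the 21st power is a bijection on this group: if s^21 ≡ t^21 then (st^{−1})^21 = 1, and the only element of order dividing gcd(21, 58) = 1 is 1, so s = t.
With σ(0) = 0 this makes σ injective on all of ℤ/59ℤ, hence bijective (finite equal-size domain and codomain). In particular σ is bijective.
Since σ is bijective, we find the preimage of 37. The inverse of x ↦ x^21 on (ℤ/59ℤ)^× is x ↦ x^47, because 21·47 = 987 = 17·58 + 1 ≡ 1 (mod 58) and x^{58} = 1 for x ≠ 0 (Fermat). So σ⁻¹(37) = 37^47 mod 59.
Repeated squaring mod 59: 37^1 ≡ 37, 37^2 ≡ 37² = 1369 ≡ 12, 37^4 ≡ 12² = 144 ≡ 26, 37^8 ≡ 26² = 676 ≡ 27, 37^16 ≡ 27² = 729 ≡ 21, 37^32 ≡ 21² = 441 ≡ 28. Since 47 = 32 + 8 + 4 + 2 + 1, 37^47 ≡ 28·27·26·12·37: 28·27 = 756 ≡ 48, then 48·26 = 1248 ≡ 9, then 9·12 = 108 ≡ 49, then 49·37 = 1813 ≡ 43. So 37^47 ≡ 43 (mod 59).
Hence σ⁻¹(37) = 43.

43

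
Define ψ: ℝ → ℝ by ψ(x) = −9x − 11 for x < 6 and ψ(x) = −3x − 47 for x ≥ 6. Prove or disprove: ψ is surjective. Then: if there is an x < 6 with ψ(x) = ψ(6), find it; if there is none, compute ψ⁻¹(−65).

Both pieces are strictly decreasing (slopes −9 and −3), so each is injective on its own interval.
The left piece maps (−∞, 6) onto (−65, ∞); the right piece maps [6, ∞) onto (−∞, −65].
These images together cover ℝ, so ψ is surjective.
Because the two images are disjoint, no x < 6 has ψ(x) = ψ(6), so we compute ψ⁻¹(−65): −65 lies in (−∞, −65], so solve −3x − 47 = −65: x = (−65 + 47)/(−3) = 6.

6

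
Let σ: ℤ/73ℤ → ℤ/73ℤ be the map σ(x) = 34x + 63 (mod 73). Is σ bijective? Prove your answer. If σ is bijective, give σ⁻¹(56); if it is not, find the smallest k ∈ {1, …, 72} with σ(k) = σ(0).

32

Recall: σ is injective if σ(u) = σ(v) implies u = v.
If σ(u) = σ(v), then 34u ≡ 34v (mod 73). Because gcd(34, 73) = 1, we may cancel 34 to get u ≡ v (mod 73).
We now compute 34⁻¹ mod 73 explicitly. Euclid's algorithm: 73 = 2·34 + 5, 34 = 6·5 + 4, 5 = 1·4 + 1; back-substituting gives 1 = 58·34 − 27·73, so 34⁻¹ ≡ 58 (mod 73).
For any y ∈ ℤ/73ℤ, x = 58(y − 63) mod 73 satisfies σ(x) = 34·58(y − 63) + 63 ≡ y (since 34·58 ≡ 1 mod 73). So every y has a preimage.
Thus σ is bijective.
Since σ is bijective, we compute σ⁻¹(56): solve 34x + 63 ≡ 56 (mod 73), i.e. 34x ≡ 66 (mod 73).
Multiplying by 34⁻¹ = 58 gives x ≡ 58·66 = 3828 = 52·73 + 32 ≡ 32 (mod 73).
Check: σ(32) = 34·32 + 63 = 1151 = 15·73 + 56 ≡ 56 (mod 73).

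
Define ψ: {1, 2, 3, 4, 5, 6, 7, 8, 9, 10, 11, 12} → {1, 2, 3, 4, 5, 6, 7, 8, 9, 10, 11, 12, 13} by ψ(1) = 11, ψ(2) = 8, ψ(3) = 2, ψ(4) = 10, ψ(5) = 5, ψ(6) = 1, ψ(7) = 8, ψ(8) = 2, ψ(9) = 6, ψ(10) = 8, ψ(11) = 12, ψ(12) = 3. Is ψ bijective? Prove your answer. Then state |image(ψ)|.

9

ψ(2) = 8 = ψ(7) with 2 ≠ 7, so ψ is not injective, hence not bijective.
The image of ψ is {1, 2, 3, 5, 6, 8, 10, 11, 12}, which has 9 elements.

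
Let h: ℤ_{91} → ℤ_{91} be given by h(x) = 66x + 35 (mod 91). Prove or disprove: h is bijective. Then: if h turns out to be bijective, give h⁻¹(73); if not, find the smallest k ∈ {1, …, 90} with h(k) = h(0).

If h(x_1) = h(x_2), then 66x_1 ≡ 66x_2 (mod 91). Because gcd(66, 91) = 1, we may cancel 66 to get x_1 ≡ x_2 (mod 91).
We now compute 66⁻¹ mod 91 explicitly. Euclid's algorithm: 91 = 1·66 + 25, 66 = 2·25 + 16, 25 = 1·16 + 9, 16 = 1·9 + 7, 9 = 1·7 + 2, 7 = 3·2 + 1; back-substituting gives 1 = 40·66 − 29·91, so 66⁻¹ ≡ 40 (mod 91).
For any y ∈ ℤ_{91}, x = 40(y − 35) mod 91 satisfies h(x) = 66·40(y − 35) + 35 ≡ y (since 66·40 ≡ 1 mod 91). So every y has a preimage.
Therefore h is bijective.
Since h is bijective, we find h⁻¹(73): we need 66x ≡ 73 − 35 ≡ 38 (mod 91). Using 66⁻¹ = 40: x ≡ 40·38 = 1520 = 16·91 + 64, so x = 64.
Check: h(64) = 66·64 + 35 = 4259 = 46·91 + 73 ≡ 73 (mod 91).

64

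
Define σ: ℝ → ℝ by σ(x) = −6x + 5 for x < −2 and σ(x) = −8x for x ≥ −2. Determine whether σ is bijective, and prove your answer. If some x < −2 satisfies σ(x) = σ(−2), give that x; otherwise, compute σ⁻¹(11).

Both pieces are strictly decreasing (slopes −6 and −8), so each is injective on its own interval.
The left piece maps (−∞, −2) onto (17, ∞); the right piece maps [−2, ∞) onto (−∞, 16].
The images leave a gap (17 has no preimage), so σ is not surjective, hence not bijective.
Because the two images are disjoint, no x < −2 has σ(x) = σ(−2), so we compute σ⁻¹(11): 11 lies in (−∞, 16], so solve −8x = 11: x = (11 − 0)/(−8) = −11/8.

-11/8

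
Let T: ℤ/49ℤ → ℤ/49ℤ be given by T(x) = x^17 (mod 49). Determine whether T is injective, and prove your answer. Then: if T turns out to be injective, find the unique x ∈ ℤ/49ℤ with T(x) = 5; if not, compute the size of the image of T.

43

T(0) = 0^17 = 0.
T(7): Repeated squaring mod 49: 7^1 ≡ 7, 7^2 ≡ 7² = 49 ≡ 0, 7^4 ≡ 0² = 0, 7^8 ≡ 0² = 0, 7^16 ≡ 0² = 0. Since 17 = 16 + 1, 7^17 ≡ 0·7: 0·7 = 0. So 7^17 ≡ 0 (mod 49).
So T(0) = T(7) = 0 while 0 ≠ 7, thus T is not injective.
Since T is not injective, we determine |image(T)|. Computing x^17 mod 49 for each x (by repeated squaring, reducing mod 49 at every step), the values T(0), T(1), …, T(48) are: 0, 1, 46, 26, 9, 45, 20, 0, 22, 39, 12, 44, 38, 41, 0, 43, 32, 47, 30, 31, 13, 0, 15, 25, 33, 16, 24, 34, 0, 36, 18, 19, 2, 17, 6, 0, 8, 11, 5, 37, 10, 27, 0, 29, 4, 40, 23, 3, 48.
The distinct values are {0, 1, 2, 3, 4, 5, 6, 8, 9, 10, 11, 12, 13, 15, 16, 17, 18, 19, 20, 22, 23, 24, 25, 26, 27, 29, 30, 31, 32, 33, 34, 36, 37, 38, 39, 40, 41, 43, 44, 45, 46, 47, 48}; there are 43 of them.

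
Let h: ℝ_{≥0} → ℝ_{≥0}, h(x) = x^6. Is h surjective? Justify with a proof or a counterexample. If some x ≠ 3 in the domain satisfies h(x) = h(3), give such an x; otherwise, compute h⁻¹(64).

2

For any y ∈ ℝ_{≥0}, x = y^{1/6} ∈ ℝ_{≥0} gives h(x) = y, so h is surjective.
Since x ↦ x^6 is strictly increasing on ℝ_{≥0}, it is injective there, so no x ≠ 3 in the domain has h(x) = h(3). We therefore compute h⁻¹(64) = 64^{1/6} = 2 (indeed 2^6 = 64).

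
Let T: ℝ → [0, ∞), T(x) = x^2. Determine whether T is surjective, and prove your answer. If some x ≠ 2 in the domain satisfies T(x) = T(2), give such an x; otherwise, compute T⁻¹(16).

For any y ∈ [0, ∞), x = y^{1/2} ∈ ℝ satisfies x^2 = y, so T is surjective.
For the follow-up, such an x exists: taking x = −2 ∈ ℝ gives T(−2) = 4 = T(2) with −2 ≠ 2.

-2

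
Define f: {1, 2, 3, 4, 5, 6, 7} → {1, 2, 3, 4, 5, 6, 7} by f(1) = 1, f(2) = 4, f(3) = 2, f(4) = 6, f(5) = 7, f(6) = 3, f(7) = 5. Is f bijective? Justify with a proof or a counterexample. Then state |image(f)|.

7

The values 1, 4, 2, 6, 7, 3, 5 are a permutation of {1, 2, 3, 4, 5, 6, 7}: each element appears exactly once.
So f is injective and surjective, hence bijective.
The image of f is {1, 2, 3, 4, 5, 6, 7}, which has 7 elements.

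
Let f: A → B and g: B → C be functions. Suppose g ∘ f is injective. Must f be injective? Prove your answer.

injective

Suppose f(x_1) = f(x_2). Applying g: (g ∘ f)(x_1) = (g ∘ f)(x_2). Since g ∘ f is injective, x_1 = x_2. Thus f is injective.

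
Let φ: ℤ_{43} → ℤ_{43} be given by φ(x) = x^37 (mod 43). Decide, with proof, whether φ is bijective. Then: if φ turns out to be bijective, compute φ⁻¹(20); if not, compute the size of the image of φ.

Since 43 is prime, the nonzero elements of ℤ_{43} form a cyclic group of order 42.
As gcd(37, 42) = 1, raising to the 37th power is a bijection on this group: if s^37 ≡ t^37 then (st^{−1})^37 = 1, and the only element of order dividing gcd(37, 42) = 1 is 1, so s = t.
With φ(0) = 0 this makes φ injective on all of ℤ_{43}, hence bijective (finite equal-size domain and codomain). In particular φ is bijective.
Since φ is bijective, we find the preimage of 20. The inverse of x ↦ x^37 on (ℤ_{43})^× is x ↦ x^25, because 37·25 = 925 = 22·42 + 1 ≡ 1 (mod 42) and x^{42} = 1 for x ≠ 0 (Fermat). So φ⁻¹(20) = 20^25 mod 43.
Repeated squaring mod 43: 20^1 ≡ 20, 20^2 ≡ 20² = 400 ≡ 13, 20^4 ≡ 13² = 169 ≡ 40, 20^8 ≡ 40² = 1600 ≡ 9, 20^16 ≡ 9² = 81 ≡ 38. Since 25 = 16 + 8 + 1, 20^25 ≡ 38·9·20: 38·9 = 342 ≡ 41, then 41·20 = 820 ≡ 3. So 20^25 ≡ 3 (mod 43).
Hence φ⁻¹(20) = 3.

3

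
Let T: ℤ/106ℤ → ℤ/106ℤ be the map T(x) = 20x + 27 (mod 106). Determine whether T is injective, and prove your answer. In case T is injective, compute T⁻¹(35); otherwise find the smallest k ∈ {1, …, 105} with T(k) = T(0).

53

By definition, T is injective if T(a) = T(b) implies a = b.
We have gcd(20, 106) = 2 > 1. Taking a = 0 and b = 53: T(0) = 27 and T(53) = 20·53 + 27 = 1087 ≡ 27 (mod 106).
So T(0) = T(53) while 0 ≠ 53, thus T is not injective.
Since T is not injective, we find the least positive k with T(k) = T(0): this means 20k ≡ 0 (mod 106), i.e. 106 ∣ 20k. Since gcd(20, 106) = 2, dividing through by 2 this holds exactly when 53 ∣ 10k, and as gcd(10, 53) = 1, exactly when 53 ∣ k.
The smallest positive such k is 53.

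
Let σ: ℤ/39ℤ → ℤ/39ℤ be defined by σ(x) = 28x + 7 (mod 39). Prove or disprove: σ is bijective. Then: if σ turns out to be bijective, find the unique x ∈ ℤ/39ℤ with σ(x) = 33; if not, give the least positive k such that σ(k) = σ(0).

26

Suppose σ(u) = σ(v) in ℤ/39ℤ. Then 28u + 7 ≡ 28v + 7 (mod 39), thus 28(u − v) ≡ 0 (mod 39).
Since gcd(28, 39) = 1, 28 is invertible modulo 39, hence u − v ≡ 0 (mod 39), i.e. u = v.
We now compute 28⁻¹ mod 39 explicitly. Euclid's algorithm: 39 = 1·28 + 11, 28 = 2·11 + 6, 11 = 1·6 + 5, 6 = 1·5 + 1; back-substituting gives 1 = 7·28 − 5·39, so 28⁻¹ ≡ 7 (mod 39).
For any y ∈ ℤ/39ℤ, x = 7(y − 7) mod 39 satisfies σ(x) = 28·7(y − 7) + 7 ≡ y (since 28·7 ≡ 1 mod 39). So every y has a preimage.
Therefore σ is bijective.
Since σ is bijective, we find σ⁻¹(33): we need 28x ≡ 33 − 7 ≡ 26 (mod 39). Using 28⁻¹ = 7: x ≡ 7·26 = 182 = 4·39 + 26, so x = 26.
Check: σ(26) = 28·26 + 7 = 735 = 18·39 + 33 ≡ 33 (mod 39).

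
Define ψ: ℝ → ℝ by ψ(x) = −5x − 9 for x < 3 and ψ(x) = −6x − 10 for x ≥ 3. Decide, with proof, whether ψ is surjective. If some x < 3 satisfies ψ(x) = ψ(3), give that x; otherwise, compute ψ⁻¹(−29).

Both pieces are strictly decreasing (slopes −5 and −6), so each is injective on its own interval.
The left piece maps (−∞, 3) onto (−24, ∞); the right piece maps [3, ∞) onto (−∞, −28].
The union (−24, ∞) ∪ (−∞, −28] omits the interval between −24 and −28; in particular −24 has no preimage. So ψ is not surjective.
Because the two images are disjoint, no x < 3 has ψ(x) = ψ(3), so we compute ψ⁻¹(−29): −29 lies in (−∞, −28], so solve −6x − 10 = −29: x = (−29 + 10)/(−6) = 19/6.

19/6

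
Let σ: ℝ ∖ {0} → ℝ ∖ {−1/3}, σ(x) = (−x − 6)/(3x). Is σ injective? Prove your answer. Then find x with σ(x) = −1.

3

Suppose σ(a) = σ(b). Cross-multiplying: (−a − 6)(3b) = (−b − 6)(3a).
Expanding both sides and cancelling the symmetric terms leaves 18·(a − b) = 0. Since 18 ≠ 0, a = b. So σ is injective.
Solving σ(x) = −1: cross-multiplying gives −x − 6 = −1(3x), which rearranges to 2x = 6, so x = 3.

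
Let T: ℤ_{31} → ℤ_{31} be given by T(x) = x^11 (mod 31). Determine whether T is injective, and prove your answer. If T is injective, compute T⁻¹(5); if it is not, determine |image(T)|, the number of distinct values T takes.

Since 31 is prime, the nonzero elements of ℤ_{31} form a cyclic group of order 30.
As gcd(11, 30) = 1, raising to the 11th power is a bijection on this group: if s^11 ≡ t^11 then (st^{−1})^11 = 1, and the only element of order dividing gcd(11, 30) = 1 is 1, so s = t.
With T(0) = 0 this makes T injective on all of ℤ_{31}, hence bijective (finite equal-size domain and codomain). In particular T is injective.
Since T is injective, we find the preimage of 5. The inverse of x ↦ x^11 on (ℤ_{31})^× is x ↦ x^11, because 11·11 = 121 = 4·30 + 1 ≡ 1 (mod 30) and x^{30} = 1 for x ≠ 0 (Fermat). So T⁻¹(5) = 5^11 mod 31.
Repeated squaring mod 31: 5^1 ≡ 5, 5^2 ≡ 5² = 25, 5^4 ≡ 25² = 625 ≡ 5, 5^8 ≡ 5² = 25. Since 11 = 8 + 2 + 1, 5^11 ≡ 25·25·5: 25·25 = 625 ≡ 5, then 5·5 = 25. So 5^11 ≡ 25 (mod 31).
Hence T⁻¹(5) = 25.

25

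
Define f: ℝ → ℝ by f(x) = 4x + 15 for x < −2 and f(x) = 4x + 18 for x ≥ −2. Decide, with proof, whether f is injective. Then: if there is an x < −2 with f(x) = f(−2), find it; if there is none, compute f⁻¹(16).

-1/2

Both pieces are strictly increasing (slopes 4 and 4), so each is injective on its own interval.
The left piece maps (−∞, −2) onto (−∞, 7); the right piece maps [−2, ∞) onto [10, ∞).
These images are disjoint, so no value is attained by both pieces. Therefore f is injective.
Because the two images are disjoint, no x < −2 has f(x) = f(−2), so we compute f⁻¹(16): 16 lies in [10, ∞), so solve 4x + 18 = 16: x = (16 − 18)/4 = −1/2.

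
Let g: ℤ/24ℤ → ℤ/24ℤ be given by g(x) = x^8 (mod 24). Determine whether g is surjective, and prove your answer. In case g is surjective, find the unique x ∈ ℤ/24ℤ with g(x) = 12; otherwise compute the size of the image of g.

4

g(2): Repeated squaring mod 24: 2^1 ≡ 2, 2^2 ≡ 2² = 4, 2^4 ≡ 4² = 16, 2^8 ≡ 16² = 256 ≡ 16. So 2^8 ≡ 16 (mod 24).
g(4): Repeated squaring mod 24: 4^1 ≡ 4, 4^2 ≡ 4² = 16, 4^4 ≡ 16² = 256 ≡ 16, 4^8 ≡ 16² = 256 ≡ 16. So 4^8 ≡ 16 (mod 24).
So g(2) = g(4) = 16 while 2 ≠ 4, so g is not injective.
A non-injective map from the 24-element set ℤ/24ℤ to itself takes at most 23 distinct values, so it cannot be surjective. So g is not surjective.
Since g is not surjective, we determine |image(g)|. Computing x^8 mod 24 for each x (by repeated squaring, reducing mod 24 at every step), the values g(0), g(1), …, g(23) are: 0, 1, 16, 9, 16, 1, 0, 1, 16, 9, 16, 1, 0, 1, 16, 9, 16, 1, 0, 1, 16, 9, 16, 1.
The distinct values are {0, 1, 9, 16}; there are 4 of them.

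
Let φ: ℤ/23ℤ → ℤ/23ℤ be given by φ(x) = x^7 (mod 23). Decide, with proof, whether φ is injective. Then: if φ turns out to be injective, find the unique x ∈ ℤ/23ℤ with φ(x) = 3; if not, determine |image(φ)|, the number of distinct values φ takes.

6

Since 23 is prime, the nonzero elements of ℤ/23ℤ form a cyclic group of order 22.
As gcd(7, 22) = 1, raising to the 7th power is a bijection on this group: if a^7 ≡ b^7 then (ab^{−1})^7 = 1, and the only element of order dividing gcd(7, 22) = 1 is 1, so a = b.
With φ(0) = 0 this makes φ injective on all of ℤ/23ℤ, hence bijective (finite equal-size domain and codomain). In particular φ is injective.
Since φ is injective, we find the preimage of 3. The inverse of x ↦ x^7 on (ℤ/23ℤ)^× is x ↦ x^19, because 7·19 = 133 = 6·22 + 1 ≡ 1 (mod 22) and x^{22} = 1 for x ≠ 0 (Fermat). So φ⁻¹(3) = 3^19 mod 23.
Repeated squaring mod 23: 3^1 ≡ 3, 3^2 ≡ 3² = 9, 3^4 ≡ 9² = 81 ≡ 12, 3^8 ≡ 12² = 144 ≡ 6, 3^16 ≡ 6² = 36 ≡ 13. Since 19 = 16 + 2 + 1, 3^19 ≡ 13·9·3: 13·9 = 117 ≡ 2, then 2·3 = 6. So 3^19 ≡ 6 (mod 23).
Hence φ⁻¹(3) = 6.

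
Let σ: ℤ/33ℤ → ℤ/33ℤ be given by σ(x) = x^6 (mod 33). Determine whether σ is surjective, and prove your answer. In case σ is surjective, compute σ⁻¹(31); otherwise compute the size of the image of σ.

σ(4): Repeated squaring mod 33: 4^1 ≡ 4, 4^2 ≡ 4² = 16, 4^4 ≡ 16² = 256 ≡ 25. Since 6 = 4 + 2, 4^6 ≡ 25·16: 25·16 = 400 ≡ 4. So 4^6 ≡ 4 (mod 33).
σ(7): Repeated squaring mod 33: 7^1 ≡ 7, 7^2 ≡ 7² = 49 ≡ 16, 7^4 ≡ 16² = 256 ≡ 25. Since 6 = 4 + 2, 7^6 ≡ 25·16: 25·16 = 400 ≡ 4. So 7^6 ≡ 4 (mod 33).
So σ(4) = σ(7) = 4 while 4 ≠ 7, therefore σ is not injective.
A non-injective map from the 33-element set ℤ/33ℤ to itself takes at most 32 distinct values, so it cannot be surjective. Hence σ is not surjective.
Since σ is not surjective, we determine |image(σ)|. Computing x^6 mod 33 for each x (by repeated squaring, reducing mod 33 at every step), the values σ(0), σ(1), …, σ(32) are: 0, 1, 31, 3, 4, 16, 27, 4, 25, 9, 1, 22, 12, 31, 25, 15, 16, 16, 15, 25, 31, 12, 22, 1, 9, 25, 4, 27, 16, 4, 3, 31, 1.
The distinct values are {0, 1, 3, 4, 9, 12, 15, 16, 22, 25, 27, 31}; there are 12 of them.

12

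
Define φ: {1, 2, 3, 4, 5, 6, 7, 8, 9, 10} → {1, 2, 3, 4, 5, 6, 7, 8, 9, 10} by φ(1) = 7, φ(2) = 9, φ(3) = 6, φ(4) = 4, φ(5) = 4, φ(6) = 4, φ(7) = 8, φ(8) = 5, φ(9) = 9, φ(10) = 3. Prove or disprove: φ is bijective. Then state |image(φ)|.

7

φ(4) = 4 = φ(5) with 4 ≠ 5, so φ is not injective, hence not bijective.
The image of φ is {3, 4, 5, 6, 7, 8, 9}, which has 7 elements.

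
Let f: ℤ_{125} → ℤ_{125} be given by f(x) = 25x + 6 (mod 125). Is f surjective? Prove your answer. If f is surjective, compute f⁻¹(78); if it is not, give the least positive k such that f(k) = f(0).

5

Since gcd(25, 125) = 25, we have 25x ≡ 0 (mod 25) for all x, so f(x) ≡ 6 (mod 25).
But 0 ≢ 6 (mod 25), so 0 ∈ ℤ_{125} has no preimage. Thus f is not surjective.
Since f is not surjective, we find the least positive k with f(k) = f(0): this means 25k ≡ 0 (mod 125), i.e. 125 ∣ 25k. Since gcd(25, 125) = 25, dividing through by 25 this holds exactly when 5 ∣ k.
The smallest positive such k is 5.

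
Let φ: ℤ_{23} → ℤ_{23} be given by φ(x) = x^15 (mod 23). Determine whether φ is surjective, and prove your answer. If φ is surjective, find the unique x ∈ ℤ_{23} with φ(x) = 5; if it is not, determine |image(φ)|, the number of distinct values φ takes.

Since 23 is prime, the nonzero elements of ℤ_{23} form a cyclic group of order 22.
As gcd(15, 22) = 1, raising to the 15th power is a bijection on this group: if x_1^15 ≡ x_2^15 then (x_1x_2^{−1})^15 = 1, and the only element of order dividing gcd(15, 22) = 1 is 1, so x_1 = x_2.
With φ(0) = 0 this makes φ injective on all of ℤ_{23}, hence bijective (finite equal-size domain and codomain). In particular φ is surjective.
Since φ is surjective, we find the preimage of 5. The inverse of x ↦ x^15 on (ℤ_{23})^× is x ↦ x^3, because 15·3 = 45 = 2·22 + 1 ≡ 1 (mod 22) and x^{22} = 1 for x ≠ 0 (Fermat). So φ⁻¹(5) = 5^3 mod 23.
Repeated squaring mod 23: 5^1 ≡ 5, 5^2 ≡ 5² = 25 ≡ 2. Since 3 = 2 + 1, 5^3 ≡ 2·5: 2·5 = 10. So 5^3 ≡ 10 (mod 23).
Hence φ⁻¹(5) = 10.

10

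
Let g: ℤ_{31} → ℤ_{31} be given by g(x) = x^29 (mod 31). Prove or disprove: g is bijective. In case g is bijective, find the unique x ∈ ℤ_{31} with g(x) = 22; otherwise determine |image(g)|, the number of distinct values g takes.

Since 31 is prime, the nonzero elements of ℤ_{31} form a cyclic group of order 30.
As gcd(29, 30) = 1, raising to the 29th power is a bijection on this group: if a^29 ≡ b^29 then (ab^{−1})^29 = 1, and the only element of order dividing gcd(29, 30) = 1 is 1, so a = b.
With g(0) = 0 this makes g injective on all of ℤ_{31}, hence bijective (finite equal-size domain and codomain). In particular g is bijective.
Since g is bijective, we find the preimage of 22. The inverse of x ↦ x^29 on (ℤ_{31})^× is x ↦ x^29, because 29·29 = 841 = 28·30 + 1 ≡ 1 (mod 30) and x^{30} = 1 for x ≠ 0 (Fermat). So g⁻¹(22) = 22^29 mod 31.
Repeated squaring mod 31: 22^1 ≡ 22, 22^2 ≡ 22² = 484 ≡ 19, 22^4 ≡ 19² = 361 ≡ 20, 22^8 ≡ 20² = 400 ≡ 28, 22^16 ≡ 28² = 784 ≡ 9. Since 29 = 16 + 8 + 4 + 1, 22^29 ≡ 9·28·20·22: 9·28 = 252 ≡ 4, then 4·20 = 80 ≡ 18, then 18·22 = 396 ≡ 24. So 22^29 ≡ 24 (mod 31).
Hence g⁻¹(22) = 24.

24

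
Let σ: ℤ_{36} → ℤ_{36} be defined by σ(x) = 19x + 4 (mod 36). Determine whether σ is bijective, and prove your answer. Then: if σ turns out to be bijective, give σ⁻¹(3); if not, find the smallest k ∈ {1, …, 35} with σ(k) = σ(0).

17

If σ(a) = σ(b), then 19a ≡ 19b (mod 36). Because gcd(19, 36) = 1, we may cancel 19 to get a ≡ b (mod 36).
We now compute 19⁻¹ mod 36 explicitly. Euclid's algorithm: 36 = 1·19 + 17, 19 = 1·17 + 2, 17 = 8·2 + 1; back-substituting gives 1 = 19·19 − 10·36, so 19⁻¹ ≡ 19 (mod 36).
For any y ∈ ℤ_{36}, x = 19(y − 4) mod 36 satisfies σ(x) = 19·19(y − 4) + 4 ≡ y (since 19·19 ≡ 1 mod 36). So every y has a preimage.
So σ is bijective.
Since σ is bijective, we compute σ⁻¹(3): solve 19x + 4 ≡ 3 (mod 36), i.e. 19x ≡ 35 (mod 36).
Multiplying by 19⁻¹ = 19 gives x ≡ 19·35 = 665 = 18·36 + 17 ≡ 17 (mod 36).
Check: σ(17) = 19·17 + 4 = 327 = 9·36 + 3 ≡ 3 (mod 36).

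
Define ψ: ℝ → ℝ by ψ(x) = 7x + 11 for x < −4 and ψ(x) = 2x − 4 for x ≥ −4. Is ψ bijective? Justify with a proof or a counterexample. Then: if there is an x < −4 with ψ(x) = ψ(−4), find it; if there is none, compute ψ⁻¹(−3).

1/2

Both pieces are strictly increasing (slopes 7 and 2), so each is injective on its own interval.
The left piece maps (−∞, −4) onto (−∞, −17); the right piece maps [−4, ∞) onto [−12, ∞).
The images leave a gap (−17 has no preimage), so ψ is not surjective, hence not bijective.
Because the two images are disjoint, no x < −4 has ψ(x) = ψ(−4), so we compute ψ⁻¹(−3): −3 lies in [−12, ∞), so solve 2x − 4 = −3: x = (−3 + 4)/2 = 1/2.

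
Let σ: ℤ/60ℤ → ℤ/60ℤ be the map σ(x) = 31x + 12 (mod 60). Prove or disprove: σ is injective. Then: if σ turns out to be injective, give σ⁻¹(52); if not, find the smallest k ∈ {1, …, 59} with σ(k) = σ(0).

40

Recall that σ is injective if σ(s) = σ(t) implies s = t.
If σ(s) = σ(t), then 31s ≡ 31t (mod 60). Because gcd(31, 60) = 1, we may cancel 31 to get s ≡ t (mod 60).
Therefore σ is injective.
We now compute 31⁻¹ mod 60 explicitly. Euclid's algorithm: 60 = 1·31 + 29, 31 = 1·29 + 2, 29 = 14·2 + 1; back-substituting gives 1 = 31·31 − 16·60, so 31⁻¹ ≡ 31 (mod 60).
Since σ is injective, we compute σ⁻¹(52): solve 31x + 12 ≡ 52 (mod 60), i.e. 31x ≡ 40 (mod 60).
Multiplying by 31⁻¹ = 31 gives x ≡ 31·40 = 1240 = 20·60 + 40 ≡ 40 (mod 60).
Check: σ(40) = 31·40 + 12 = 1252 = 20·60 + 52 ≡ 52 (mod 60).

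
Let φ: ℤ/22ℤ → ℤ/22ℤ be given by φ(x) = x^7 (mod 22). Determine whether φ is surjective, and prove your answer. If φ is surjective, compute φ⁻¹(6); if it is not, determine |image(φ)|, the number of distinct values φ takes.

18

Computing x^7 mod 22 for each x (by repeated squaring, reducing mod 22 at every step), the values φ(0), φ(1), …, φ(21) are: 0, 1, 18, 9, 16, 3, 8, 17, 2, 15, 10, 11, 12, 7, 20, 5, 14, 19, 6, 13, 4, 21.
Every element of ℤ/22ℤ appears exactly once in this list, so φ is a bijection, and in particular surjective.
Since φ is surjective, we read off the preimage of 6 from the same table: φ(18) = 6, so φ⁻¹(6) = 18.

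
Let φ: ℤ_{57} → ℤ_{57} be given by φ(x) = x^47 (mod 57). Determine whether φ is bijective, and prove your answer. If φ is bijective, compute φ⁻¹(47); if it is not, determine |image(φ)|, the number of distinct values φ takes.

Computing x^47 mod 57 for each x (by repeated squaring, reducing mod 57 at every step), the values φ(0), φ(1), …, φ(56) are: 0, 1, 53, 48, 16, 44, 36, 49, 50, 24, 52, 26, 27, 40, 32, 3, 28, 23, 18, 19, 20, 15, 10, 35, 6, 55, 11, 12, 43, 14, 45, 46, 2, 51, 22, 47, 42, 37, 38, 39, 34, 29, 54, 25, 17, 30, 31, 5, 33, 7, 8, 21, 13, 41, 9, 4, 56.
Every element of ℤ_{57} appears exactly once in this list, so φ is a bijection, and in particular bijective.
Since φ is bijective, we read off the preimage of 47 from the same table: φ(35) = 47, so φ⁻¹(47) = 35.

35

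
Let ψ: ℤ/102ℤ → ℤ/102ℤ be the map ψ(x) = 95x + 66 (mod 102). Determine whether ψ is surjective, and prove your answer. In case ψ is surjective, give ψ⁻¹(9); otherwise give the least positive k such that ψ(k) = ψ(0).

Since gcd(95, 102) = 1, 95 is invertible modulo 102. Euclid's algorithm: 102 = 1·95 + 7, 95 = 13·7 + 4, 7 = 1·4 + 3, 4 = 1·3 + 1; back-substituting gives 1 = 29·95 − 27·102, so 95⁻¹ ≡ 29 (mod 102).
For any y ∈ ℤ/102ℤ, x = 29(y − 66) mod 102 satisfies ψ(x) = 95·29(y − 66) + 66 ≡ y (since 95·29 ≡ 1 mod 102). So every y has a preimage.
Hence ψ is surjective.
Since ψ is surjective, we compute ψ⁻¹(9): solve 95x + 66 ≡ 9 (mod 102), i.e. 95x ≡ 45 (mod 102).
Multiplying by 95⁻¹ = 29 gives x ≡ 29·45 = 1305 = 12·102 + 81 ≡ 81 (mod 102).
Check: ψ(81) = 95·81 + 66 = 7761 = 76·102 + 9 ≡ 9 (mod 102).

81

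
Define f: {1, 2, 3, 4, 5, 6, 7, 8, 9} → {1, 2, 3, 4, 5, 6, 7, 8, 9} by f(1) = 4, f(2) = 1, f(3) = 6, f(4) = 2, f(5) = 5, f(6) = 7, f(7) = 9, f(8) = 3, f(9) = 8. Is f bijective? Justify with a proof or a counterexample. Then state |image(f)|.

The values 4, 1, 6, 2, 5, 7, 9, 3, 8 are a permutation of {1, 2, 3, 4, 5, 6, 7, 8, 9}: each element appears exactly once.
So f is injective and surjective, hence bijective.
The image of f is {1, 2, 3, 4, 5, 6, 7, 8, 9}, which has 9 elements.

9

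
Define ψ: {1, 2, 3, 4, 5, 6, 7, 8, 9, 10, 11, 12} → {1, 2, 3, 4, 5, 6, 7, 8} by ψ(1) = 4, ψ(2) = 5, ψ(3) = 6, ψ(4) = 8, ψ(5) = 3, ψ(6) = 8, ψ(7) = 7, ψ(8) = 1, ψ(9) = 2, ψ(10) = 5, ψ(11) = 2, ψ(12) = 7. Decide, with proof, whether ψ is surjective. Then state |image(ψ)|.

8

Every element of the codomain has a preimage: 1 = ψ(8), 2 = ψ(9), 3 = ψ(5), 4 = ψ(1), 5 = ψ(2), 6 = ψ(3), 7 = ψ(7), 8 = ψ(4).
Therefore ψ is surjective.
The image of ψ is {1, 2, 3, 4, 5, 6, 7, 8}, which has 8 elements.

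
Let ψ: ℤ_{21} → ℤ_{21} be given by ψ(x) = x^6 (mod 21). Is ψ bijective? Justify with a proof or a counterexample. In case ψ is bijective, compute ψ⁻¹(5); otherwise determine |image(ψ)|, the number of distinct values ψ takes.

ψ(1) = 1^6 = 1.
ψ(2): Repeated squaring mod 21: 2^1 ≡ 2, 2^2 ≡ 2² = 4, 2^4 ≡ 4² = 16. Since 6 = 4 + 2, 2^6 ≡ 16·4: 16·4 = 64 ≡ 1. So 2^6 ≡ 1 (mod 21).
So ψ(1) = ψ(2) = 1 while 1 ≠ 2, hence ψ is not injective, hence not bijective.
Since ψ is not bijective, we determine |image(ψ)|. Computing x^6 mod 21 for each x (by repeated squaring, reducing mod 21 at every step), the values ψ(0), ψ(1), …, ψ(20) are: 0, 1, 1, 15, 1, 1, 15, 7, 1, 15, 1, 1, 15, 1, 7, 15, 1, 1, 15, 1, 1.
The distinct values are {0, 1, 7, 15}; there are 4 of them.

4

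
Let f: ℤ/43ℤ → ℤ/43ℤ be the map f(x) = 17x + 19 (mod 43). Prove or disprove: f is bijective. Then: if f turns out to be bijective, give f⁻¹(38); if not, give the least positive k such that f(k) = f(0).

Suppose f(s) = f(t) in ℤ/43ℤ. Then 17s + 19 ≡ 17t + 19 (mod 43), therefore 17(s − t) ≡ 0 (mod 43).
Since gcd(17, 43) = 1, 17 is invertible modulo 43, therefore s − t ≡ 0 (mod 43), i.e. s = t.
We now compute 17⁻¹ mod 43 explicitly. Euclid's algorithm: 43 = 2·17 + 9, 17 = 1·9 + 8, 9 = 1·8 + 1; back-substituting gives 1 = 38·17 − 15·43, so 17⁻¹ ≡ 38 (mod 43).
For any y ∈ ℤ/43ℤ, x = 38(y − 19) mod 43 satisfies f(x) = 17·38(y − 19) + 19 ≡ y (since 17·38 ≡ 1 mod 43). So every y has a preimage.
Thus f is bijective.
Since f is bijective, we find f⁻¹(38): we need 17x ≡ 38 − 19 ≡ 19 (mod 43). Using 17⁻¹ = 38: x ≡ 38·19 = 722 = 16·43 + 34, so x = 34.
Check: f(34) = 17·34 + 19 = 597 = 13·43 + 38 ≡ 38 (mod 43).

34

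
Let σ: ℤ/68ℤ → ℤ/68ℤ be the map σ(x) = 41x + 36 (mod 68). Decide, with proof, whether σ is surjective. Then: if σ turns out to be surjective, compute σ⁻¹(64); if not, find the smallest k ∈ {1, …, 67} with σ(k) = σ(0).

Since gcd(41, 68) = 1, 41 is invertible modulo 68. Euclid's algorithm: 68 = 1·41 + 27, 41 = 1·27 + 14, 27 = 1·14 + 13, 14 = 1·13 + 1; back-substituting gives 1 = 5·41 − 3·68, so 41⁻¹ ≡ 5 (mod 68).
For any y ∈ ℤ/68ℤ, x = 5(y − 36) mod 68 satisfies σ(x) = 41·5(y − 36) + 36 ≡ y (since 41·5 ≡ 1 mod 68). So every y has a preimage.
Thus σ is surjective.
Since σ is surjective, we compute σ⁻¹(64): solve 41x + 36 ≡ 64 (mod 68), i.e. 41x ≡ 28 (mod 68).
Multiplying by 41⁻¹ = 5 gives x ≡ 5·28 = 140 = 2·68 + 4 ≡ 4 (mod 68).
Check: σ(4) = 41·4 + 36 = 200 = 2·68 + 64 ≡ 64 (mod 68).

4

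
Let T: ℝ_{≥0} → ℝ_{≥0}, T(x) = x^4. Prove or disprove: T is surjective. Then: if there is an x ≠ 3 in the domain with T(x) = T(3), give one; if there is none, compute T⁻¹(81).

For any y ∈ ℝ_{≥0}, x = y^{1/4} ∈ ℝ_{≥0} gives T(x) = y, so T is surjective.
Since x ↦ x^4 is strictly increasing on ℝ_{≥0}, it is injective there, so no x ≠ 3 in the domain has T(x) = T(3). We therefore compute T⁻¹(81) = 81^{1/4} = 3 (indeed 3^4 = 81).

3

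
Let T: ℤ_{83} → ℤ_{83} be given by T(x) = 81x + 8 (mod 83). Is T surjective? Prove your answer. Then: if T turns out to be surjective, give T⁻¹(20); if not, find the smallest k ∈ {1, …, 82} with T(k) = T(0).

77

Since gcd(81, 83) = 1, 81 is invertible modulo 83. Euclid's algorithm: 83 = 1·81 + 2, 81 = 40·2 + 1; back-substituting gives 1 = 41·81 − 40·83, so 81⁻¹ ≡ 41 (mod 83).
For any y ∈ ℤ_{83}, x = 41(y − 8) mod 83 satisfies T(x) = 81·41(y − 8) + 8 ≡ y (since 81·41 ≡ 1 mod 83). So every y has a preimage.
Therefore T is surjective.
Since T is surjective, we find T⁻¹(20): we need 81x ≡ 20 − 8 ≡ 12 (mod 83). Using 81⁻¹ = 41: x ≡ 41·12 = 492 = 5·83 + 77, so x = 77.
Check: T(77) = 81·77 + 8 = 6245 = 75·83 + 20 ≡ 20 (mod 83).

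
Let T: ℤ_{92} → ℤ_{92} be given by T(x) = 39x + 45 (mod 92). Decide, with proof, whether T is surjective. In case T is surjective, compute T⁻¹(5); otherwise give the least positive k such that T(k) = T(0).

32

Recall that surjectivity means every element of the codomain has a preimage under T.
Since gcd(39, 92) = 1, 39 is invertible modulo 92. Euclid's algorithm: 92 = 2·39 + 14, 39 = 2·14 + 11, 14 = 1·11 + 3, 11 = 3·3 + 2, 3 = 1·2 + 1; back-substituting gives 1 = 59·39 − 25·92, so 39⁻¹ ≡ 59 (mod 92).
For any y ∈ ℤ_{92}, x = 59(y − 45) mod 92 satisfies T(x) = 39·59(y − 45) + 45 ≡ y (since 39·59 ≡ 1 mod 92). So every y has a preimage.
Hence T is surjective.
Since T is surjective, we find T⁻¹(5): we need 39x ≡ 5 − 45 ≡ 52 (mod 92). Using 39⁻¹ = 59: x ≡ 59·52 = 3068 = 33·92 + 32, so x = 32.
Check: T(32) = 39·32 + 45 = 1293 = 14·92 + 5 ≡ 5 (mod 92).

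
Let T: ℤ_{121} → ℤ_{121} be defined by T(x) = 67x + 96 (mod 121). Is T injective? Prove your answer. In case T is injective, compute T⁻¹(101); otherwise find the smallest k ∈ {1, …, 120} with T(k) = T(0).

38

By definition, T is injective if T(x_1) = T(x_2) implies x_1 = x_2.
If T(x_1) = T(x_2), then 67x_1 ≡ 67x_2 (mod 121). Because gcd(67, 121) = 1, we may cancel 67 to get x_1 ≡ x_2 (mod 121).
So T is injective.
We now compute 67⁻¹ mod 121 explicitly. Euclid's algorithm: 121 = 1·67 + 54, 67 = 1·54 + 13, 54 = 4·13 + 2, 13 = 6·2 + 1; back-substituting gives 1 = 56·67 − 31·121, so 67⁻¹ ≡ 56 (mod 121).
Since T is injective, we find T⁻¹(101): we need 67x ≡ 101 − 96 ≡ 5 (mod 121). Using 67⁻¹ = 56: x ≡ 56·5 = 280 = 2·121 + 38, so x = 38.
Check: T(38) = 67·38 + 96 = 2642 = 21·121 + 101 ≡ 101 (mod 121).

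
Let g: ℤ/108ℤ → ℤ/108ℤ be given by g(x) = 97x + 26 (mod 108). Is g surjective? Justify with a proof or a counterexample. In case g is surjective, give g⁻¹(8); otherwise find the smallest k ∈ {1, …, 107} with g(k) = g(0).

Since gcd(97, 108) = 1, 97 is invertible modulo 108. Euclid's algorithm: 108 = 1·97 + 11, 97 = 8·11 + 9, 11 = 1·9 + 2, 9 = 4·2 + 1; back-substituting gives 1 = 49·97 − 44·108, so 97⁻¹ ≡ 49 (mod 108).
Then y ↦ 49(y − 26) is a two-sided inverse to g, so every y ∈ ℤ/108ℤ has a preimage.
Thus g is surjective.
Since g is surjective, we compute g⁻¹(8): solve 97x + 26 ≡ 8 (mod 108), i.e. 97x ≡ 90 (mod 108).
Multiplying by 97⁻¹ = 49 gives x ≡ 49·90 = 4410 = 40·108 + 90 ≡ 90 (mod 108).
Check: g(90) = 97·90 + 26 = 8756 = 81·108 + 8 ≡ 8 (mod 108).

90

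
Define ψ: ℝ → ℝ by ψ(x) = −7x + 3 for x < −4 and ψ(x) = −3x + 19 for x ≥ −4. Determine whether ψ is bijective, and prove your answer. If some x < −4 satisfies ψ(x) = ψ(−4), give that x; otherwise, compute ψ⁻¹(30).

-11/3

Both pieces are strictly decreasing (slopes −7 and −3), so each is injective on its own interval.
The left piece maps (−∞, −4) onto (31, ∞); the right piece maps [−4, ∞) onto (−∞, 31].
Since 31 = 31, the images partition ℝ: ψ is injective and surjective, hence bijective.
Because the two images are disjoint, no x < −4 has ψ(x) = ψ(−4), so we compute ψ⁻¹(30): 30 lies in (−∞, 31], so solve −3x + 19 = 30: x = (30 − 19)/(−3) = −11/3.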